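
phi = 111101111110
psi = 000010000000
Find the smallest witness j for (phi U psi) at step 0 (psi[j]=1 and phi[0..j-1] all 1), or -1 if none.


(phi U psi) at 0: need smallest j with psi[j]=1 and phi[i]=1 for all i in [0,j).
Scan from step 0:
  step 0: phi=1, psi=0 -> continue
  step 1: phi=1, psi=0 -> continue
  step 2: phi=1, psi=0 -> continue
  step 3: phi=1, psi=0 -> continue
  step 4: psi=1 and phi held for [0,4) -> witness found
Witness step = 4

4


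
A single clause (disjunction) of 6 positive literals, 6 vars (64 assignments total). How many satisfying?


Step 1: Total=2^6=64
Step 2: Unsat when all 6 false: 2^0=1
Step 3: Sat=64-1=63

63


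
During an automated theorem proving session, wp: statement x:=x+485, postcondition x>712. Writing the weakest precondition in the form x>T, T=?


Formula: wp(x:=E, P) = P[E/x] (substitute E for x in postcondition)
Step 1: Postcondition: x>712
Step 2: Substitute x+485 for x: x+485>712
Step 3: Solve for x: x > 712-485 = 227

227


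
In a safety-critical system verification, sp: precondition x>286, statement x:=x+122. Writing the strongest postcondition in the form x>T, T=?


Formula: sp(P, x:=E) = exists old_x. (x = E[old_x/x]) AND P[old_x/x] (old_x is the value of x before the assignment; eliminate old_x by solving x = E[old_x/x] for old_x)
Step 1: Precondition P: x>286, i.e. old_x > 286
Step 2: Assignment gives x = old_x + 122, so old_x = x - 122
Step 3: Substitute into P: x - 122 > 286
Step 4: Simplify: x > 286+122 = 408

408


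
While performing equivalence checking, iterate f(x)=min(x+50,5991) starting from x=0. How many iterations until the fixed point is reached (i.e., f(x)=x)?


Step 1: x=0, cap=5991, increment=50
Step 2: x grows by 50 each step until capped at 5991; fixed point is x=5991
Step 3: iterations = ceil(5991/50) = 120

120


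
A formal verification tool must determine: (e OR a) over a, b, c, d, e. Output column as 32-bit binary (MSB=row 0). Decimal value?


Formula: (e OR a) over a, b, c, d, e (32 rows)
Evaluate each row (bits = a,b,c,d,e, MSB first):
  row 0 [00000]: (0 OR 0) -> 0
  row 1 [00001]: (1 OR 0) -> 1
  row 2 [00010]: (0 OR 0) -> 0
  row 3 [00011]: (1 OR 0) -> 1
  row 4 [00100]: (0 OR 0) -> 0
  row 5 [00101]: (1 OR 0) -> 1
  row 6 [00110]: (0 OR 0) -> 0
  row 7 [00111]: (1 OR 0) -> 1
  row 8 [01000]: (0 OR 0) -> 0
  row 9 [01001]: (1 OR 0) -> 1
  row 10 [01010]: (0 OR 0) -> 0
  row 11 [01011]: (1 OR 0) -> 1
  row 12 [01100]: (0 OR 0) -> 0
  row 13 [01101]: (1 OR 0) -> 1
  row 14 [01110]: (0 OR 0) -> 0
  row 15 [01111]: (1 OR 0) -> 1
  row 16 [10000]: (0 OR 1) -> 1
  row 17 [10001]: (1 OR 1) -> 1
  row 18 [10010]: (0 OR 1) -> 1
  row 19 [10011]: (1 OR 1) -> 1
  row 20 [10100]: (0 OR 1) -> 1
  row 21 [10101]: (1 OR 1) -> 1
  row 22 [10110]: (0 OR 1) -> 1
  row 23 [10111]: (1 OR 1) -> 1
  row 24 [11000]: (0 OR 1) -> 1
  row 25 [11001]: (1 OR 1) -> 1
  row 26 [11010]: (0 OR 1) -> 1
  row 27 [11011]: (1 OR 1) -> 1
  row 28 [11100]: (0 OR 1) -> 1
  row 29 [11101]: (1 OR 1) -> 1
  row 30 [11110]: (0 OR 1) -> 1
  row 31 [11111]: (1 OR 1) -> 1
Full result column, 4 rows per line (a,b,c fixed per line; d,e runs 00..11 left to right):
  rows 0-3 [a,b,c=000]: 0101  = hex 5
  rows 4-7 [a,b,c=001]: 0101  = hex 5
  rows 8-11 [a,b,c=010]: 0101  = hex 5
  rows 12-15 [a,b,c=011]: 0101  = hex 5
  rows 16-19 [a,b,c=100]: 1111  = hex F
  rows 20-23 [a,b,c=101]: 1111  = hex F
  rows 24-27 [a,b,c=110]: 1111  = hex F
  rows 28-31 [a,b,c=111]: 1111  = hex F
Output column (row 0 .. row 31) = 01010101010101011111111111111111
Output column grouped in 4s = 0101 0101 0101 0101 1111 1111 1111 1111 = 0x5555FFFF
Convert to decimal digit by digit (value = value*16 + digit):
  5 -> 5
  5*16 + 5 = 85
  85*16 + 5 = 1365
  1365*16 + 5 = 21845
  21845*16 + 15 (F) = 349535
  349535*16 + 15 (F) = 5592575
  5592575*16 + 15 (F) = 89481215
  89481215*16 + 15 (F) = 1431699455
Decimal = 1431699455

1431699455


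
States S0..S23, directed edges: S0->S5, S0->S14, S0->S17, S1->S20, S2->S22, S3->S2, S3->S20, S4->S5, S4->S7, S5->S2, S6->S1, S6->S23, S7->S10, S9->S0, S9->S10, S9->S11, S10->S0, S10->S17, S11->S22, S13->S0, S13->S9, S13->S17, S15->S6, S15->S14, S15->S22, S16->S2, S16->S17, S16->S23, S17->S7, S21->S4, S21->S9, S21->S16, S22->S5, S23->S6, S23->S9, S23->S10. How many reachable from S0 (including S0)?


BFS from S0:
  layer 0: {S0}
  layer 1: {S5, S14, S17}
  layer 2: {S2, S7}
  layer 3: {S10, S22}
Reachable set: {S0, S2, S5, S7, S10, S14, S17, S22}
Count = 8

8


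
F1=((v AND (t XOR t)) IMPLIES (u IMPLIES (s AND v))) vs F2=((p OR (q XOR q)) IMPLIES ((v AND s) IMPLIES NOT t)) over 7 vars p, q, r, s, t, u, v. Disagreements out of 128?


F1 = ((v AND (t XOR t)) IMPLIES (u IMPLIES (s AND v)))
F2 = ((p OR (q XOR q)) IMPLIES ((v AND s) IMPLIES NOT t))
Evaluate both on each of 128 rows (bits = p,q,r,s,t,u,v):
  row 0 [0000000]: F1=1 F2=1 -> 0
  row 1 [0000001]: F1=1 F2=1 -> 0
  row 2 [0000010]: F1=1 F2=1 -> 0
  row 3 [0000011]: F1=1 F2=1 -> 0
  row 4 [0000100]: F1=1 F2=1 -> 0
  (every remaining row is evaluated the same way; all 128 results are listed next)
Full result column, 8 rows per line (p,q,r,s fixed per line; t,u,v runs 000..111 left to right):
  rows 0-7 [p,q,r,s=0000]: 00000000  (ones: 0)
  rows 8-15 [p,q,r,s=0001]: 00000000  (ones: 0)
  rows 16-23 [p,q,r,s=0010]: 00000000  (ones: 0)
  rows 24-31 [p,q,r,s=0011]: 00000000  (ones: 0)
  rows 32-39 [p,q,r,s=0100]: 00000000  (ones: 0)
  rows 40-47 [p,q,r,s=0101]: 00000000  (ones: 0)
  rows 48-55 [p,q,r,s=0110]: 00000000  (ones: 0)
  rows 56-63 [p,q,r,s=0111]: 00000000  (ones: 0)
  rows 64-71 [p,q,r,s=1000]: 00000000  (ones: 0)
  rows 72-79 [p,q,r,s=1001]: 00000101  (ones: 2)
  rows 80-87 [p,q,r,s=1010]: 00000000  (ones: 0)
  rows 88-95 [p,q,r,s=1011]: 00000101  (ones: 2)
  rows 96-103 [p,q,r,s=1100]: 00000000  (ones: 0)
  rows 104-111 [p,q,r,s=1101]: 00000101  (ones: 2)
  rows 112-119 [p,q,r,s=1110]: 00000000  (ones: 0)
  rows 120-127 [p,q,r,s=1111]: 00000101  (ones: 2)
Disagreements = 0+0+0+0+0+0+0+0+0+2+0+2+0+2+0+2 = 8

8


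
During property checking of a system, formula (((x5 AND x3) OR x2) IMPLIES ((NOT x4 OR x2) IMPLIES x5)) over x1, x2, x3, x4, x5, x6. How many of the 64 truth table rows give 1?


Formula: (((x5 AND x3) OR x2) IMPLIES ((NOT x4 OR x2) IMPLIES x5)) over 6 vars (64 rows)
Evaluate each row (x1, x2, x3, x4, x5, x6 as bits, MSB first):
  row 0 [000000]: (((0 AND 0) OR 0) IMPLIES ((NOT 0 OR 0) IMPLIES 0)) -> 1
  row 1 [000001]: (((0 AND 0) OR 0) IMPLIES ((NOT 0 OR 0) IMPLIES 0)) -> 1
  row 2 [000010]: (((1 AND 0) OR 0) IMPLIES ((NOT 0 OR 0) IMPLIES 1)) -> 1
  row 3 [000011]: (((1 AND 0) OR 0) IMPLIES ((NOT 0 OR 0) IMPLIES 1)) -> 1
  row 4 [000100]: (((0 AND 0) OR 0) IMPLIES ((NOT 1 OR 0) IMPLIES 0)) -> 1
  (every remaining row is evaluated the same way; all 64 results are listed next)
Full result column, 8 rows per line (x1,x2,x3 fixed per line; x4,x5,x6 runs 000..111 left to right):
  rows 0-7 [x1,x2,x3=000]: 11111111  (ones: 8)
  rows 8-15 [x1,x2,x3=001]: 11111111  (ones: 8)
  rows 16-23 [x1,x2,x3=010]: 00110011  (ones: 4)
  rows 24-31 [x1,x2,x3=011]: 00110011  (ones: 4)
  rows 32-39 [x1,x2,x3=100]: 11111111  (ones: 8)
  rows 40-47 [x1,x2,x3=101]: 11111111  (ones: 8)
  rows 48-55 [x1,x2,x3=110]: 00110011  (ones: 4)
  rows 56-63 [x1,x2,x3=111]: 00110011  (ones: 4)
Count of 1-rows = 8+8+4+4+8+8+4+4 = 48

48


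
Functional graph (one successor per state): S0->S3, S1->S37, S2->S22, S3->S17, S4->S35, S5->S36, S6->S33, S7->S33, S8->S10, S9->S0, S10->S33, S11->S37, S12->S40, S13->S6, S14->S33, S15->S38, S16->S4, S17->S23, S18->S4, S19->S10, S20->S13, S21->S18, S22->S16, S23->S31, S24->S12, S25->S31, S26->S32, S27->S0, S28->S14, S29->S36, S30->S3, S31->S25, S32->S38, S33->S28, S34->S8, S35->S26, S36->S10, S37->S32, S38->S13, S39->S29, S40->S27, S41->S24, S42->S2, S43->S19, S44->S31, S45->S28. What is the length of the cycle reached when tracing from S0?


Trace from S0 until a state repeats:
  S0 -> S3 -> S17 -> S23 -> S31 -> S25 -> S31
S31 first seen at step 4, revisited at step 6.
Cycle length = 6 - 4 = 2

2


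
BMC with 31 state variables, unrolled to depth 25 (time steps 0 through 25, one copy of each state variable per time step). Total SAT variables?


BMC unrolls to depth k, creating one copy of each state var for steps 0..k.
Step count = 25 + 1 = 26 (steps 0 through 25)
Vars per step = 31
Total = 31 * 26 = 806

806


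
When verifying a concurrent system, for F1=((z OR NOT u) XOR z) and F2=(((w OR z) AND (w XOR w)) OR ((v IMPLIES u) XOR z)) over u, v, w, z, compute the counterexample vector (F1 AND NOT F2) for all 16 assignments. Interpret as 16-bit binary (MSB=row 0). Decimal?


F1 = ((z OR NOT u) XOR z)
F2 = (((w OR z) AND (w XOR w)) OR ((v IMPLIES u) XOR z))
Counterexample to F1=>F2 is where F1=1 and F2=0.
Evaluate each row (bits = u,v,w,z, MSB first):
  row 0 [0000]: F1=1 F2=1 -> F1&~F2 -> 0
  row 1 [0001]: F1=0 F2=0 -> F1&~F2 -> 0
  row 2 [0010]: F1=1 F2=1 -> F1&~F2 -> 0
  row 3 [0011]: F1=0 F2=0 -> F1&~F2 -> 0
  row 4 [0100]: F1=1 F2=0 -> F1&~F2 -> 1
  row 5 [0101]: F1=0 F2=1 -> F1&~F2 -> 0
  row 6 [0110]: F1=1 F2=0 -> F1&~F2 -> 1
  row 7 [0111]: F1=0 F2=1 -> F1&~F2 -> 0
  row 8 [1000]: F1=0 F2=1 -> F1&~F2 -> 0
  row 9 [1001]: F1=0 F2=0 -> F1&~F2 -> 0
  row 10 [1010]: F1=0 F2=1 -> F1&~F2 -> 0
  row 11 [1011]: F1=0 F2=0 -> F1&~F2 -> 0
  row 12 [1100]: F1=0 F2=1 -> F1&~F2 -> 0
  row 13 [1101]: F1=0 F2=0 -> F1&~F2 -> 0
  row 14 [1110]: F1=0 F2=1 -> F1&~F2 -> 0
  row 15 [1111]: F1=0 F2=0 -> F1&~F2 -> 0
Full result column, 4 rows per line (u,v fixed per line; w,z runs 00..11 left to right):
  rows 0-3 [u,v=00]: 0000  = hex 0
  rows 4-7 [u,v=01]: 1010  = hex A
  rows 8-11 [u,v=10]: 0000  = hex 0
  rows 12-15 [u,v=11]: 0000  = hex 0
Counterexample vector (row 0 .. row 15) = 0000101000000000
Output column grouped in 4s = 0000 1010 0000 0000 = 0x0A00
Convert to decimal digit by digit (value = value*16 + digit):
  0 -> 0
  0*16 + 10 (A) = 10
  10*16 + 0 = 160
  160*16 + 0 = 2560
Decimal = 2560

2560


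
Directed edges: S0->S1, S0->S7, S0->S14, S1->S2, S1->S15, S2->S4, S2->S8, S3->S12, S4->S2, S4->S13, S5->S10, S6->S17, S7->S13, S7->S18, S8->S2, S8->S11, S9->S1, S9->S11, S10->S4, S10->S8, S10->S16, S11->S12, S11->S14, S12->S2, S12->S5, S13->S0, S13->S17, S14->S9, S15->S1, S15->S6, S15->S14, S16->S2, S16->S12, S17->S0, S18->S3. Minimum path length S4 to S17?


BFS layer-by-layer from S4:
  dist 0: {S4}
  dist 1: {S2, S13}
  dist 2: {S0, S8, S17}
  -> S17 reached at distance 2
Shortest path length = 2

2


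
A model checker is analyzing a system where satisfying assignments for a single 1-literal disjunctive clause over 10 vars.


Step 1: Total=2^10=1024
Step 2: Unsat when all 1 false: 2^9=512
Step 3: Sat=1024-512=512

512


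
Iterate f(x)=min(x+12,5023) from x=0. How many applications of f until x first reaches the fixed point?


Step 1: x=0, cap=5023, increment=12
Step 2: x grows by 12 each step until capped at 5023; fixed point is x=5023
Step 3: iterations = ceil(5023/12) = 419

419


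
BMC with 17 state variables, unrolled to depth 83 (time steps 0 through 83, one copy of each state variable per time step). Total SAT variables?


BMC unrolls to depth k, creating one copy of each state var for steps 0..k.
Step count = 83 + 1 = 84 (steps 0 through 83)
Vars per step = 17
Total = 17 * 84 = 1428

1428


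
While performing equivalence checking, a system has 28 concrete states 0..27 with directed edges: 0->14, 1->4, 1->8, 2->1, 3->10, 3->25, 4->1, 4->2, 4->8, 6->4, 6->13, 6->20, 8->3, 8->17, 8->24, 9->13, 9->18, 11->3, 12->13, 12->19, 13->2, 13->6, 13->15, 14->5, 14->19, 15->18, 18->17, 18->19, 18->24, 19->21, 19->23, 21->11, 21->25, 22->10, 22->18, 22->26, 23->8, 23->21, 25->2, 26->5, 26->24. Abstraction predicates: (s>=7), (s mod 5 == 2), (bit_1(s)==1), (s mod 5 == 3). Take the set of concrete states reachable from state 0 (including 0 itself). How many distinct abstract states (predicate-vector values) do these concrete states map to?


BFS from 0:
Concrete reachable: {0, 1, 2, 3, 4, 5, 8, 10, 11, 14, 17, 19, 21, 23, 24, 25}
Abstract via predicates (s>=7), (s mod 5 == 2), (bit_1(s)==1), (s mod 5 == 3):
  (0,0,0,0) <- {0, 1, 4, 5}
  (0,0,1,1) <- {3}
  (0,1,1,0) <- {2}
  (1,0,0,0) <- {21, 24, 25}
  (1,0,0,1) <- {8}
  (1,0,1,0) <- {10, 11, 14, 19}
  (1,0,1,1) <- {23}
  (1,1,0,0) <- {17}
Distinct abstract states = 8

8


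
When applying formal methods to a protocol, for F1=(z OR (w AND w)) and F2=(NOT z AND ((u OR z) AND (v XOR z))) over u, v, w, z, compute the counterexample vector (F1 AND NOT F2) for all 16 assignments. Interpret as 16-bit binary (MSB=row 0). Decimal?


F1 = (z OR (w AND w))
F2 = (NOT z AND ((u OR z) AND (v XOR z)))
Counterexample to F1=>F2 is where F1=1 and F2=0.
Evaluate each row (bits = u,v,w,z, MSB first):
  row 0 [0000]: F1=0 F2=0 -> F1&~F2 -> 0
  row 1 [0001]: F1=1 F2=0 -> F1&~F2 -> 1
  row 2 [0010]: F1=1 F2=0 -> F1&~F2 -> 1
  row 3 [0011]: F1=1 F2=0 -> F1&~F2 -> 1
  row 4 [0100]: F1=0 F2=0 -> F1&~F2 -> 0
  row 5 [0101]: F1=1 F2=0 -> F1&~F2 -> 1
  row 6 [0110]: F1=1 F2=0 -> F1&~F2 -> 1
  row 7 [0111]: F1=1 F2=0 -> F1&~F2 -> 1
  row 8 [1000]: F1=0 F2=0 -> F1&~F2 -> 0
  row 9 [1001]: F1=1 F2=0 -> F1&~F2 -> 1
  row 10 [1010]: F1=1 F2=0 -> F1&~F2 -> 1
  row 11 [1011]: F1=1 F2=0 -> F1&~F2 -> 1
  row 12 [1100]: F1=0 F2=1 -> F1&~F2 -> 0
  row 13 [1101]: F1=1 F2=0 -> F1&~F2 -> 1
  row 14 [1110]: F1=1 F2=1 -> F1&~F2 -> 0
  row 15 [1111]: F1=1 F2=0 -> F1&~F2 -> 1
Full result column, 4 rows per line (u,v fixed per line; w,z runs 00..11 left to right):
  rows 0-3 [u,v=00]: 0111  = hex 7
  rows 4-7 [u,v=01]: 0111  = hex 7
  rows 8-11 [u,v=10]: 0111  = hex 7
  rows 12-15 [u,v=11]: 0101  = hex 5
Counterexample vector (row 0 .. row 15) = 0111011101110101
Output column grouped in 4s = 0111 0111 0111 0101 = 0x7775
Convert to decimal digit by digit (value = value*16 + digit):
  7 -> 7
  7*16 + 7 = 119
  119*16 + 7 = 1911
  1911*16 + 5 = 30581
Decimal = 30581

30581


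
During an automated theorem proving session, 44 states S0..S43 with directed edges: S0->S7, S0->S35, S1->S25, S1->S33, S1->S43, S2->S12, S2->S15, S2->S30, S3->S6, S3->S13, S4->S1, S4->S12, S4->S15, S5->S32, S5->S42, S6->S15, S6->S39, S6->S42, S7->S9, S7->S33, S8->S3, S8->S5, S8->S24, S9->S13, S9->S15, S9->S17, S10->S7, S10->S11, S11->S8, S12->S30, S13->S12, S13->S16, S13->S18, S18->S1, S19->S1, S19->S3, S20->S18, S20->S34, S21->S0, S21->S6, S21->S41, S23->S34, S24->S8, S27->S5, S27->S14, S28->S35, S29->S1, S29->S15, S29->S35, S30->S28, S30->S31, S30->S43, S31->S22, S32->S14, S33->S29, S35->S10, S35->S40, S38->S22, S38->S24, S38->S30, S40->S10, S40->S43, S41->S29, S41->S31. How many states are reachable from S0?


BFS from S0:
  layer 0: {S0}
  layer 1: {S7, S35}
  layer 2: {S9, S10, S33, S40}
  layer 3: {S11, S13, S15, S17, S29, S43}
  layer 4: {S1, S8, S12, S16, S18}
  layer 5: {S3, S5, S24, S25, S30}
  layer 6: {S6, S28, S31, S32, S42}
  layer 7: {S14, S22, S39}
Reachable set: {S0, S1, S3, S5, S6, S7, S8, S9, S10, S11, S12, S13, S14, S15, S16, S17, S18, S22, S24, S25, S28, S29, S30, S31, S32, S33, S35, S39, S40, S42, S43}
Count = 31

31


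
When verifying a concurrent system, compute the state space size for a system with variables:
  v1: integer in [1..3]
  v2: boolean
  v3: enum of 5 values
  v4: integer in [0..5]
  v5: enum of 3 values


State space = product of domain sizes of all variables.
Domain sizes:
  v1 (integer in [1..3]): 3
  v2 (boolean): 2
  v3 (enum of 5 values): 5
  v4 (integer in [0..5]): 6
  v5 (enum of 3 values): 3
Product = 3 * 2 * 5 * 6 * 3 = 540

540


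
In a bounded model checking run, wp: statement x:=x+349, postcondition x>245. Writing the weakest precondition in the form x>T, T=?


Formula: wp(x:=E, P) = P[E/x] (substitute E for x in postcondition)
Step 1: Postcondition: x>245
Step 2: Substitute x+349 for x: x+349>245
Step 3: Solve for x: x > 245-349 = -104

-104


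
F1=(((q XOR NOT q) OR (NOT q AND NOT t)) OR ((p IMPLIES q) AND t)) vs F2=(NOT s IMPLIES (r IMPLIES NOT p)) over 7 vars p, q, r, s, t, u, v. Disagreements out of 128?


F1 = (((q XOR NOT q) OR (NOT q AND NOT t)) OR ((p IMPLIES q) AND t))
F2 = (NOT s IMPLIES (r IMPLIES NOT p))
Evaluate both on each of 128 rows (bits = p,q,r,s,t,u,v):
  row 0 [0000000]: F1=1 F2=1 -> 0
  row 1 [0000001]: F1=1 F2=1 -> 0
  row 2 [0000010]: F1=1 F2=1 -> 0
  row 3 [0000011]: F1=1 F2=1 -> 0
  row 4 [0000100]: F1=1 F2=1 -> 0
  (every remaining row is evaluated the same way; all 128 results are listed next)
Full result column, 8 rows per line (p,q,r,s fixed per line; t,u,v runs 000..111 left to right):
  rows 0-7 [p,q,r,s=0000]: 00000000  (ones: 0)
  rows 8-15 [p,q,r,s=0001]: 00000000  (ones: 0)
  rows 16-23 [p,q,r,s=0010]: 00000000  (ones: 0)
  rows 24-31 [p,q,r,s=0011]: 00000000  (ones: 0)
  rows 32-39 [p,q,r,s=0100]: 00000000  (ones: 0)
  rows 40-47 [p,q,r,s=0101]: 00000000  (ones: 0)
  rows 48-55 [p,q,r,s=0110]: 00000000  (ones: 0)
  rows 56-63 [p,q,r,s=0111]: 00000000  (ones: 0)
  rows 64-71 [p,q,r,s=1000]: 00000000  (ones: 0)
  rows 72-79 [p,q,r,s=1001]: 00000000  (ones: 0)
  rows 80-87 [p,q,r,s=1010]: 11111111  (ones: 8)
  rows 88-95 [p,q,r,s=1011]: 00000000  (ones: 0)
  rows 96-103 [p,q,r,s=1100]: 00000000  (ones: 0)
  rows 104-111 [p,q,r,s=1101]: 00000000  (ones: 0)
  rows 112-119 [p,q,r,s=1110]: 11111111  (ones: 8)
  rows 120-127 [p,q,r,s=1111]: 00000000  (ones: 0)
Disagreements = 0+0+0+0+0+0+0+0+0+0+8+0+0+0+8+0 = 16

16


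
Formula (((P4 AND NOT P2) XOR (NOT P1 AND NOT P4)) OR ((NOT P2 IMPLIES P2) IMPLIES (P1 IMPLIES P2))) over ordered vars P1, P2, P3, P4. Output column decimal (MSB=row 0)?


Formula: (((P4 AND NOT P2) XOR (NOT P1 AND NOT P4)) OR ((NOT P2 IMPLIES P2) IMPLIES (P1 IMPLIES P2))) over P1, P2, P3, P4 (16 rows)
Evaluate each row (bits = P1,P2,P3,P4, MSB first):
  row 0 [0000]: (((0 AND NOT 0) XOR (NOT 0 AND NOT 0)) OR ((NOT 0 IMPLIES 0) IMPLIES (0 IMPLIES 0))) -> 1
  row 1 [0001]: (((1 AND NOT 0) XOR (NOT 0 AND NOT 1)) OR ((NOT 0 IMPLIES 0) IMPLIES (0 IMPLIES 0))) -> 1
  row 2 [0010]: (((0 AND NOT 0) XOR (NOT 0 AND NOT 0)) OR ((NOT 0 IMPLIES 0) IMPLIES (0 IMPLIES 0))) -> 1
  row 3 [0011]: (((1 AND NOT 0) XOR (NOT 0 AND NOT 1)) OR ((NOT 0 IMPLIES 0) IMPLIES (0 IMPLIES 0))) -> 1
  row 4 [0100]: (((0 AND NOT 1) XOR (NOT 0 AND NOT 0)) OR ((NOT 1 IMPLIES 1) IMPLIES (0 IMPLIES 1))) -> 1
  row 5 [0101]: (((1 AND NOT 1) XOR (NOT 0 AND NOT 1)) OR ((NOT 1 IMPLIES 1) IMPLIES (0 IMPLIES 1))) -> 1
  row 6 [0110]: (((0 AND NOT 1) XOR (NOT 0 AND NOT 0)) OR ((NOT 1 IMPLIES 1) IMPLIES (0 IMPLIES 1))) -> 1
  row 7 [0111]: (((1 AND NOT 1) XOR (NOT 0 AND NOT 1)) OR ((NOT 1 IMPLIES 1) IMPLIES (0 IMPLIES 1))) -> 1
  row 8 [1000]: (((0 AND NOT 0) XOR (NOT 1 AND NOT 0)) OR ((NOT 0 IMPLIES 0) IMPLIES (1 IMPLIES 0))) -> 1
  row 9 [1001]: (((1 AND NOT 0) XOR (NOT 1 AND NOT 1)) OR ((NOT 0 IMPLIES 0) IMPLIES (1 IMPLIES 0))) -> 1
  row 10 [1010]: (((0 AND NOT 0) XOR (NOT 1 AND NOT 0)) OR ((NOT 0 IMPLIES 0) IMPLIES (1 IMPLIES 0))) -> 1
  row 11 [1011]: (((1 AND NOT 0) XOR (NOT 1 AND NOT 1)) OR ((NOT 0 IMPLIES 0) IMPLIES (1 IMPLIES 0))) -> 1
  row 12 [1100]: (((0 AND NOT 1) XOR (NOT 1 AND NOT 0)) OR ((NOT 1 IMPLIES 1) IMPLIES (1 IMPLIES 1))) -> 1
  row 13 [1101]: (((1 AND NOT 1) XOR (NOT 1 AND NOT 1)) OR ((NOT 1 IMPLIES 1) IMPLIES (1 IMPLIES 1))) -> 1
  row 14 [1110]: (((0 AND NOT 1) XOR (NOT 1 AND NOT 0)) OR ((NOT 1 IMPLIES 1) IMPLIES (1 IMPLIES 1))) -> 1
  row 15 [1111]: (((1 AND NOT 1) XOR (NOT 1 AND NOT 1)) OR ((NOT 1 IMPLIES 1) IMPLIES (1 IMPLIES 1))) -> 1
Full result column, 4 rows per line (P1,P2 fixed per line; P3,P4 runs 00..11 left to right):
  rows 0-3 [P1,P2=00]: 1111  = hex F
  rows 4-7 [P1,P2=01]: 1111  = hex F
  rows 8-11 [P1,P2=10]: 1111  = hex F
  rows 12-15 [P1,P2=11]: 1111  = hex F
Output column (row 0 .. row 15) = 1111111111111111
Output column grouped in 4s = 1111 1111 1111 1111 = 0xFFFF
Convert to decimal digit by digit (value = value*16 + digit):
  F -> 15
  15*16 + 15 (F) = 255
  255*16 + 15 (F) = 4095
  4095*16 + 15 (F) = 65535
Decimal = 65535

65535


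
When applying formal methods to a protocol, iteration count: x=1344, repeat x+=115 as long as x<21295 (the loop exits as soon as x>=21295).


Step 1: x goes from 1344 toward 21295 by 115; the body runs while x<21295, so iterations = ceil((bound-start)/step)
Step 2: Distance=19951
Step 3: ceil(19951/115)=174

174


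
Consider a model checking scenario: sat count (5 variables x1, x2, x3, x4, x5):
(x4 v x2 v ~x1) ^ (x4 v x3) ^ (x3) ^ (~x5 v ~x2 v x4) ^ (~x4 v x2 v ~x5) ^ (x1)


CNF with 6 clauses over 5 vars (32 assignments).
An assignment satisfies CNF iff every clause has >=1 true literal.
Check each row (bits = x1,x2,x3,x4,x5; clause T/F shown):
  row 0 [00000]: clauses=TFFTTF -> 0
  row 1 [00001]: clauses=TFFTTF -> 0
  row 2 [00010]: clauses=TTFTTF -> 0
  row 3 [00011]: clauses=TTFTFF -> 0
  row 4 [00100]: clauses=TTTTTF -> 0
  row 5 [00101]: clauses=TTTTTF -> 0
  row 6 [00110]: clauses=TTTTTF -> 0
  row 7 [00111]: clauses=TTTTFF -> 0
  row 8 [01000]: clauses=TFFTTF -> 0
  row 9 [01001]: clauses=TFFFTF -> 0
  row 10 [01010]: clauses=TTFTTF -> 0
  row 11 [01011]: clauses=TTFTTF -> 0
  row 12 [01100]: clauses=TTTTTF -> 0
  row 13 [01101]: clauses=TTTFTF -> 0
  row 14 [01110]: clauses=TTTTTF -> 0
  row 15 [01111]: clauses=TTTTTF -> 0
  row 16 [10000]: clauses=FFFTTT -> 0
  row 17 [10001]: clauses=FFFTTT -> 0
  row 18 [10010]: clauses=TTFTTT -> 0
  row 19 [10011]: clauses=TTFTFT -> 0
  row 20 [10100]: clauses=FTTTTT -> 0
  row 21 [10101]: clauses=FTTTTT -> 0
  row 22 [10110]: clauses=TTTTTT -> 1
  row 23 [10111]: clauses=TTTTFT -> 0
  row 24 [11000]: clauses=TFFTTT -> 0
  row 25 [11001]: clauses=TFFFTT -> 0
  row 26 [11010]: clauses=TTFTTT -> 0
  row 27 [11011]: clauses=TTFTTT -> 0
  row 28 [11100]: clauses=TTTTTT -> 1
  row 29 [11101]: clauses=TTTFTT -> 0
  row 30 [11110]: clauses=TTTTTT -> 1
  row 31 [11111]: clauses=TTTTTT -> 1
Full result column, 8 rows per line (x1,x2 fixed per line; x3,x4,x5 runs 000..111 left to right):
  rows 0-7 [x1,x2=00]: 00000000  (ones: 0)
  rows 8-15 [x1,x2=01]: 00000000  (ones: 0)
  rows 16-23 [x1,x2=10]: 00000010  (ones: 1)
  rows 24-31 [x1,x2=11]: 00001011  (ones: 3)
Satisfying assignments = 0+0+1+3 = 4

4


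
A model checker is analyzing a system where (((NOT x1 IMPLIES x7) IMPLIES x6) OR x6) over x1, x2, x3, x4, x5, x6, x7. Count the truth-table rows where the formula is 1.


Formula: (((NOT x1 IMPLIES x7) IMPLIES x6) OR x6) over 7 vars (128 rows)
Evaluate each row (x1, x2, x3, x4, x5, x6, x7 as bits, MSB first):
  row 0 [0000000]: (((NOT 0 IMPLIES 0) IMPLIES 0) OR 0) -> 1
  row 1 [0000001]: (((NOT 0 IMPLIES 1) IMPLIES 0) OR 0) -> 0
  row 2 [0000010]: (((NOT 0 IMPLIES 0) IMPLIES 1) OR 1) -> 1
  row 3 [0000011]: (((NOT 0 IMPLIES 1) IMPLIES 1) OR 1) -> 1
  row 4 [0000100]: (((NOT 0 IMPLIES 0) IMPLIES 0) OR 0) -> 1
  (every remaining row is evaluated the same way; all 128 results are listed next)
Full result column, 8 rows per line (x1,x2,x3,x4 fixed per line; x5,x6,x7 runs 000..111 left to right):
  rows 0-7 [x1,x2,x3,x4=0000]: 10111011  (ones: 6)
  rows 8-15 [x1,x2,x3,x4=0001]: 10111011  (ones: 6)
  rows 16-23 [x1,x2,x3,x4=0010]: 10111011  (ones: 6)
  rows 24-31 [x1,x2,x3,x4=0011]: 10111011  (ones: 6)
  rows 32-39 [x1,x2,x3,x4=0100]: 10111011  (ones: 6)
  rows 40-47 [x1,x2,x3,x4=0101]: 10111011  (ones: 6)
  rows 48-55 [x1,x2,x3,x4=0110]: 10111011  (ones: 6)
  rows 56-63 [x1,x2,x3,x4=0111]: 10111011  (ones: 6)
  rows 64-71 [x1,x2,x3,x4=1000]: 00110011  (ones: 4)
  rows 72-79 [x1,x2,x3,x4=1001]: 00110011  (ones: 4)
  rows 80-87 [x1,x2,x3,x4=1010]: 00110011  (ones: 4)
  rows 88-95 [x1,x2,x3,x4=1011]: 00110011  (ones: 4)
  rows 96-103 [x1,x2,x3,x4=1100]: 00110011  (ones: 4)
  rows 104-111 [x1,x2,x3,x4=1101]: 00110011  (ones: 4)
  rows 112-119 [x1,x2,x3,x4=1110]: 00110011  (ones: 4)
  rows 120-127 [x1,x2,x3,x4=1111]: 00110011  (ones: 4)
Count of 1-rows = 6+6+6+6+6+6+6+6+4+4+4+4+4+4+4+4 = 80

80


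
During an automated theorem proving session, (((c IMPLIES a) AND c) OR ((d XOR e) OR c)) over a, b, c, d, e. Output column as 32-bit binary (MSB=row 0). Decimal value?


Formula: (((c IMPLIES a) AND c) OR ((d XOR e) OR c)) over a, b, c, d, e (32 rows)
Evaluate each row (bits = a,b,c,d,e, MSB first):
  row 0 [00000]: (((0 IMPLIES 0) AND 0) OR ((0 XOR 0) OR 0)) -> 0
  row 1 [00001]: (((0 IMPLIES 0) AND 0) OR ((0 XOR 1) OR 0)) -> 1
  row 2 [00010]: (((0 IMPLIES 0) AND 0) OR ((1 XOR 0) OR 0)) -> 1
  row 3 [00011]: (((0 IMPLIES 0) AND 0) OR ((1 XOR 1) OR 0)) -> 0
  row 4 [00100]: (((1 IMPLIES 0) AND 1) OR ((0 XOR 0) OR 1)) -> 1
  row 5 [00101]: (((1 IMPLIES 0) AND 1) OR ((0 XOR 1) OR 1)) -> 1
  row 6 [00110]: (((1 IMPLIES 0) AND 1) OR ((1 XOR 0) OR 1)) -> 1
  row 7 [00111]: (((1 IMPLIES 0) AND 1) OR ((1 XOR 1) OR 1)) -> 1
  row 8 [01000]: (((0 IMPLIES 0) AND 0) OR ((0 XOR 0) OR 0)) -> 0
  row 9 [01001]: (((0 IMPLIES 0) AND 0) OR ((0 XOR 1) OR 0)) -> 1
  row 10 [01010]: (((0 IMPLIES 0) AND 0) OR ((1 XOR 0) OR 0)) -> 1
  row 11 [01011]: (((0 IMPLIES 0) AND 0) OR ((1 XOR 1) OR 0)) -> 0
  row 12 [01100]: (((1 IMPLIES 0) AND 1) OR ((0 XOR 0) OR 1)) -> 1
  row 13 [01101]: (((1 IMPLIES 0) AND 1) OR ((0 XOR 1) OR 1)) -> 1
  row 14 [01110]: (((1 IMPLIES 0) AND 1) OR ((1 XOR 0) OR 1)) -> 1
  row 15 [01111]: (((1 IMPLIES 0) AND 1) OR ((1 XOR 1) OR 1)) -> 1
  row 16 [10000]: (((0 IMPLIES 1) AND 0) OR ((0 XOR 0) OR 0)) -> 0
  row 17 [10001]: (((0 IMPLIES 1) AND 0) OR ((0 XOR 1) OR 0)) -> 1
  row 18 [10010]: (((0 IMPLIES 1) AND 0) OR ((1 XOR 0) OR 0)) -> 1
  row 19 [10011]: (((0 IMPLIES 1) AND 0) OR ((1 XOR 1) OR 0)) -> 0
  row 20 [10100]: (((1 IMPLIES 1) AND 1) OR ((0 XOR 0) OR 1)) -> 1
  row 21 [10101]: (((1 IMPLIES 1) AND 1) OR ((0 XOR 1) OR 1)) -> 1
  row 22 [10110]: (((1 IMPLIES 1) AND 1) OR ((1 XOR 0) OR 1)) -> 1
  row 23 [10111]: (((1 IMPLIES 1) AND 1) OR ((1 XOR 1) OR 1)) -> 1
  row 24 [11000]: (((0 IMPLIES 1) AND 0) OR ((0 XOR 0) OR 0)) -> 0
  row 25 [11001]: (((0 IMPLIES 1) AND 0) OR ((0 XOR 1) OR 0)) -> 1
  row 26 [11010]: (((0 IMPLIES 1) AND 0) OR ((1 XOR 0) OR 0)) -> 1
  row 27 [11011]: (((0 IMPLIES 1) AND 0) OR ((1 XOR 1) OR 0)) -> 0
  row 28 [11100]: (((1 IMPLIES 1) AND 1) OR ((0 XOR 0) OR 1)) -> 1
  row 29 [11101]: (((1 IMPLIES 1) AND 1) OR ((0 XOR 1) OR 1)) -> 1
  row 30 [11110]: (((1 IMPLIES 1) AND 1) OR ((1 XOR 0) OR 1)) -> 1
  row 31 [11111]: (((1 IMPLIES 1) AND 1) OR ((1 XOR 1) OR 1)) -> 1
Full result column, 4 rows per line (a,b,c fixed per line; d,e runs 00..11 left to right):
  rows 0-3 [a,b,c=000]: 0110  = hex 6
  rows 4-7 [a,b,c=001]: 1111  = hex F
  rows 8-11 [a,b,c=010]: 0110  = hex 6
  rows 12-15 [a,b,c=011]: 1111  = hex F
  rows 16-19 [a,b,c=100]: 0110  = hex 6
  rows 20-23 [a,b,c=101]: 1111  = hex F
  rows 24-27 [a,b,c=110]: 0110  = hex 6
  rows 28-31 [a,b,c=111]: 1111  = hex F
Output column (row 0 .. row 31) = 01101111011011110110111101101111
Output column grouped in 4s = 0110 1111 0110 1111 0110 1111 0110 1111 = 0x6F6F6F6F
Convert to decimal digit by digit (value = value*16 + digit):
  6 -> 6
  6*16 + 15 (F) = 111
  111*16 + 6 = 1782
  1782*16 + 15 (F) = 28527
  28527*16 + 6 = 456438
  456438*16 + 15 (F) = 7303023
  7303023*16 + 6 = 116848374
  116848374*16 + 15 (F) = 1869573999
Decimal = 1869573999

1869573999


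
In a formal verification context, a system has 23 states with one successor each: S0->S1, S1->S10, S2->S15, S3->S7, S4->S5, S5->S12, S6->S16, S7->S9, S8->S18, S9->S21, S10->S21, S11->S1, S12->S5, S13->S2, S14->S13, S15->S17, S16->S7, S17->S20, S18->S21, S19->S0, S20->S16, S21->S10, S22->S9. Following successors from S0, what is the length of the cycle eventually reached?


Trace from S0 until a state repeats:
  S0 -> S1 -> S10 -> S21 -> S10
S10 first seen at step 2, revisited at step 4.
Cycle length = 4 - 2 = 2

2


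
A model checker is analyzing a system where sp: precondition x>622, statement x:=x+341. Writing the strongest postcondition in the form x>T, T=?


Formula: sp(P, x:=E) = exists old_x. (x = E[old_x/x]) AND P[old_x/x] (old_x is the value of x before the assignment; eliminate old_x by solving x = E[old_x/x] for old_x)
Step 1: Precondition P: x>622, i.e. old_x > 622
Step 2: Assignment gives x = old_x + 341, so old_x = x - 341
Step 3: Substitute into P: x - 341 > 622
Step 4: Simplify: x > 622+341 = 963

963


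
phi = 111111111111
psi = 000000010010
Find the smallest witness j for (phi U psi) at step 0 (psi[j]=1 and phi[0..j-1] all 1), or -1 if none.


(phi U psi) at 0: need smallest j with psi[j]=1 and phi[i]=1 for all i in [0,j).
Scan from step 0:
  step 0: phi=1, psi=0 -> continue
  step 1: phi=1, psi=0 -> continue
  step 2: phi=1, psi=0 -> continue
  step 3: phi=1, psi=0 -> continue
  step 7: psi=1 and phi held for [0,7) -> witness found
Witness step = 7

7


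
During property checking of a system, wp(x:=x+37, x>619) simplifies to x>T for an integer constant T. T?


Formula: wp(x:=E, P) = P[E/x] (substitute E for x in postcondition)
Step 1: Postcondition: x>619
Step 2: Substitute x+37 for x: x+37>619
Step 3: Solve for x: x > 619-37 = 582

582


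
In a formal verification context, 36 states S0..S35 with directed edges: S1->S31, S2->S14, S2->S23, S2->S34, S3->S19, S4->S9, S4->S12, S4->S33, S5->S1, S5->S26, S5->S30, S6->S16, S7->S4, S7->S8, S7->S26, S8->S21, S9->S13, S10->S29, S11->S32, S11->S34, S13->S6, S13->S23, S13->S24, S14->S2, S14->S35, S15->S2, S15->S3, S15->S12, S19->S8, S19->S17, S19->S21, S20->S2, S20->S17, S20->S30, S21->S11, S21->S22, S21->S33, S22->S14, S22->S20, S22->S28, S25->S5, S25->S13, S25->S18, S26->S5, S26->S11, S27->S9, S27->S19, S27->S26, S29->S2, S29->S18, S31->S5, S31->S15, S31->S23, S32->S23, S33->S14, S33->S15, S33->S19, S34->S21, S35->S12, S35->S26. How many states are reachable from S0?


BFS from S0:
  layer 0: {S0}
Reachable set: {S0}
Count = 1

1


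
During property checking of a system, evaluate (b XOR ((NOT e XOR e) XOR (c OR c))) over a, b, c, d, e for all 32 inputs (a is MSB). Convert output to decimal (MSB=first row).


Formula: (b XOR ((NOT e XOR e) XOR (c OR c))) over a, b, c, d, e (32 rows)
Evaluate each row (bits = a,b,c,d,e, MSB first):
  row 0 [00000]: (0 XOR ((NOT 0 XOR 0) XOR (0 OR 0))) -> 1
  row 1 [00001]: (0 XOR ((NOT 1 XOR 1) XOR (0 OR 0))) -> 1
  row 2 [00010]: (0 XOR ((NOT 0 XOR 0) XOR (0 OR 0))) -> 1
  row 3 [00011]: (0 XOR ((NOT 1 XOR 1) XOR (0 OR 0))) -> 1
  row 4 [00100]: (0 XOR ((NOT 0 XOR 0) XOR (1 OR 1))) -> 0
  row 5 [00101]: (0 XOR ((NOT 1 XOR 1) XOR (1 OR 1))) -> 0
  row 6 [00110]: (0 XOR ((NOT 0 XOR 0) XOR (1 OR 1))) -> 0
  row 7 [00111]: (0 XOR ((NOT 1 XOR 1) XOR (1 OR 1))) -> 0
  row 8 [01000]: (1 XOR ((NOT 0 XOR 0) XOR (0 OR 0))) -> 0
  row 9 [01001]: (1 XOR ((NOT 1 XOR 1) XOR (0 OR 0))) -> 0
  row 10 [01010]: (1 XOR ((NOT 0 XOR 0) XOR (0 OR 0))) -> 0
  row 11 [01011]: (1 XOR ((NOT 1 XOR 1) XOR (0 OR 0))) -> 0
  row 12 [01100]: (1 XOR ((NOT 0 XOR 0) XOR (1 OR 1))) -> 1
  row 13 [01101]: (1 XOR ((NOT 1 XOR 1) XOR (1 OR 1))) -> 1
  row 14 [01110]: (1 XOR ((NOT 0 XOR 0) XOR (1 OR 1))) -> 1
  row 15 [01111]: (1 XOR ((NOT 1 XOR 1) XOR (1 OR 1))) -> 1
  row 16 [10000]: (0 XOR ((NOT 0 XOR 0) XOR (0 OR 0))) -> 1
  row 17 [10001]: (0 XOR ((NOT 1 XOR 1) XOR (0 OR 0))) -> 1
  row 18 [10010]: (0 XOR ((NOT 0 XOR 0) XOR (0 OR 0))) -> 1
  row 19 [10011]: (0 XOR ((NOT 1 XOR 1) XOR (0 OR 0))) -> 1
  row 20 [10100]: (0 XOR ((NOT 0 XOR 0) XOR (1 OR 1))) -> 0
  row 21 [10101]: (0 XOR ((NOT 1 XOR 1) XOR (1 OR 1))) -> 0
  row 22 [10110]: (0 XOR ((NOT 0 XOR 0) XOR (1 OR 1))) -> 0
  row 23 [10111]: (0 XOR ((NOT 1 XOR 1) XOR (1 OR 1))) -> 0
  row 24 [11000]: (1 XOR ((NOT 0 XOR 0) XOR (0 OR 0))) -> 0
  row 25 [11001]: (1 XOR ((NOT 1 XOR 1) XOR (0 OR 0))) -> 0
  row 26 [11010]: (1 XOR ((NOT 0 XOR 0) XOR (0 OR 0))) -> 0
  row 27 [11011]: (1 XOR ((NOT 1 XOR 1) XOR (0 OR 0))) -> 0
  row 28 [11100]: (1 XOR ((NOT 0 XOR 0) XOR (1 OR 1))) -> 1
  row 29 [11101]: (1 XOR ((NOT 1 XOR 1) XOR (1 OR 1))) -> 1
  row 30 [11110]: (1 XOR ((NOT 0 XOR 0) XOR (1 OR 1))) -> 1
  row 31 [11111]: (1 XOR ((NOT 1 XOR 1) XOR (1 OR 1))) -> 1
Full result column, 4 rows per line (a,b,c fixed per line; d,e runs 00..11 left to right):
  rows 0-3 [a,b,c=000]: 1111  = hex F
  rows 4-7 [a,b,c=001]: 0000  = hex 0
  rows 8-11 [a,b,c=010]: 0000  = hex 0
  rows 12-15 [a,b,c=011]: 1111  = hex F
  rows 16-19 [a,b,c=100]: 1111  = hex F
  rows 20-23 [a,b,c=101]: 0000  = hex 0
  rows 24-27 [a,b,c=110]: 0000  = hex 0
  rows 28-31 [a,b,c=111]: 1111  = hex F
Output column (row 0 .. row 31) = 11110000000011111111000000001111
Output column grouped in 4s = 1111 0000 0000 1111 1111 0000 0000 1111 = 0xF00FF00F
Convert to decimal digit by digit (value = value*16 + digit):
  F -> 15
  15*16 + 0 = 240
  240*16 + 0 = 3840
  3840*16 + 15 (F) = 61455
  61455*16 + 15 (F) = 983295
  983295*16 + 0 = 15732720
  15732720*16 + 0 = 251723520
  251723520*16 + 15 (F) = 4027576335
Decimal = 4027576335

4027576335


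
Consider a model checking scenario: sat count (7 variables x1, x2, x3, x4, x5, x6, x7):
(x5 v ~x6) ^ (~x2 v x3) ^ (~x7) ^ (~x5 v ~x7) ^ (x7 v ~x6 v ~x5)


CNF with 5 clauses over 7 vars (128 assignments).
An assignment satisfies CNF iff every clause has >=1 true literal.
Check each row (bits = x1,x2,x3,x4,x5,x6,x7; clause T/F shown):
  row 0 [0000000]: clauses=TTTTT -> 1
  row 1 [0000001]: clauses=TTFTT -> 0
  row 2 [0000010]: clauses=FTTTT -> 0
  row 3 [0000011]: clauses=FTFTT -> 0
  row 4 [0000100]: clauses=TTTTT -> 1
  (every remaining row is evaluated the same way; all 128 results are listed next)
Full result column, 8 rows per line (x1,x2,x3,x4 fixed per line; x5,x6,x7 runs 000..111 left to right):
  rows 0-7 [x1,x2,x3,x4=0000]: 10001000  (ones: 2)
  rows 8-15 [x1,x2,x3,x4=0001]: 10001000  (ones: 2)
  rows 16-23 [x1,x2,x3,x4=0010]: 10001000  (ones: 2)
  rows 24-31 [x1,x2,x3,x4=0011]: 10001000  (ones: 2)
  rows 32-39 [x1,x2,x3,x4=0100]: 00000000  (ones: 0)
  rows 40-47 [x1,x2,x3,x4=0101]: 00000000  (ones: 0)
  rows 48-55 [x1,x2,x3,x4=0110]: 10001000  (ones: 2)
  rows 56-63 [x1,x2,x3,x4=0111]: 10001000  (ones: 2)
  rows 64-71 [x1,x2,x3,x4=1000]: 10001000  (ones: 2)
  rows 72-79 [x1,x2,x3,x4=1001]: 10001000  (ones: 2)
  rows 80-87 [x1,x2,x3,x4=1010]: 10001000  (ones: 2)
  rows 88-95 [x1,x2,x3,x4=1011]: 10001000  (ones: 2)
  rows 96-103 [x1,x2,x3,x4=1100]: 00000000  (ones: 0)
  rows 104-111 [x1,x2,x3,x4=1101]: 00000000  (ones: 0)
  rows 112-119 [x1,x2,x3,x4=1110]: 10001000  (ones: 2)
  rows 120-127 [x1,x2,x3,x4=1111]: 10001000  (ones: 2)
Satisfying assignments = 2+2+2+2+0+0+2+2+2+2+2+2+0+0+2+2 = 24

24


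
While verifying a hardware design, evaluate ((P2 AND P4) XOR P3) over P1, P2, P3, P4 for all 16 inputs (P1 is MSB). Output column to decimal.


Formula: ((P2 AND P4) XOR P3) over P1, P2, P3, P4 (16 rows)
Evaluate each row (bits = P1,P2,P3,P4, MSB first):
  row 0 [0000]: ((0 AND 0) XOR 0) -> 0
  row 1 [0001]: ((0 AND 1) XOR 0) -> 0
  row 2 [0010]: ((0 AND 0) XOR 1) -> 1
  row 3 [0011]: ((0 AND 1) XOR 1) -> 1
  row 4 [0100]: ((1 AND 0) XOR 0) -> 0
  row 5 [0101]: ((1 AND 1) XOR 0) -> 1
  row 6 [0110]: ((1 AND 0) XOR 1) -> 1
  row 7 [0111]: ((1 AND 1) XOR 1) -> 0
  row 8 [1000]: ((0 AND 0) XOR 0) -> 0
  row 9 [1001]: ((0 AND 1) XOR 0) -> 0
  row 10 [1010]: ((0 AND 0) XOR 1) -> 1
  row 11 [1011]: ((0 AND 1) XOR 1) -> 1
  row 12 [1100]: ((1 AND 0) XOR 0) -> 0
  row 13 [1101]: ((1 AND 1) XOR 0) -> 1
  row 14 [1110]: ((1 AND 0) XOR 1) -> 1
  row 15 [1111]: ((1 AND 1) XOR 1) -> 0
Full result column, 4 rows per line (P1,P2 fixed per line; P3,P4 runs 00..11 left to right):
  rows 0-3 [P1,P2=00]: 0011  = hex 3
  rows 4-7 [P1,P2=01]: 0110  = hex 6
  rows 8-11 [P1,P2=10]: 0011  = hex 3
  rows 12-15 [P1,P2=11]: 0110  = hex 6
Output column (row 0 .. row 15) = 0011011000110110
Output column grouped in 4s = 0011 0110 0011 0110 = 0x3636
Convert to decimal digit by digit (value = value*16 + digit):
  3 -> 3
  3*16 + 6 = 54
  54*16 + 3 = 867
  867*16 + 6 = 13878
Decimal = 13878

13878


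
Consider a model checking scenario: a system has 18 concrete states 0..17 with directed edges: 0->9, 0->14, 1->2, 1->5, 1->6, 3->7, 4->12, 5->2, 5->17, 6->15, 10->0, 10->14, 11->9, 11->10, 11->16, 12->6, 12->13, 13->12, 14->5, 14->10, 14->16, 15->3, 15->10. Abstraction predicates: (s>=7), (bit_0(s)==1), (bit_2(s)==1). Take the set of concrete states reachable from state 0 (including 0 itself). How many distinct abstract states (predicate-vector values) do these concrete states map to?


BFS from 0:
Concrete reachable: {0, 2, 5, 9, 10, 14, 16, 17}
Abstract via predicates (s>=7), (bit_0(s)==1), (bit_2(s)==1):
  (0,0,0) <- {0, 2}
  (0,1,1) <- {5}
  (1,0,0) <- {10, 16}
  (1,0,1) <- {14}
  (1,1,0) <- {9, 17}
Distinct abstract states = 5

5


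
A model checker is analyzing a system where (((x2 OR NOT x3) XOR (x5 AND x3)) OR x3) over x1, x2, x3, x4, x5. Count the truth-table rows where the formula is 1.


Formula: (((x2 OR NOT x3) XOR (x5 AND x3)) OR x3) over 5 vars (32 rows)
Evaluate each row (x1, x2, x3, x4, x5 as bits, MSB first):
  row 0 [00000]: (((0 OR NOT 0) XOR (0 AND 0)) OR 0) -> 1
  row 1 [00001]: (((0 OR NOT 0) XOR (1 AND 0)) OR 0) -> 1
  row 2 [00010]: (((0 OR NOT 0) XOR (0 AND 0)) OR 0) -> 1
  row 3 [00011]: (((0 OR NOT 0) XOR (1 AND 0)) OR 0) -> 1
  row 4 [00100]: (((0 OR NOT 1) XOR (0 AND 1)) OR 1) -> 1
  row 5 [00101]: (((0 OR NOT 1) XOR (1 AND 1)) OR 1) -> 1
  row 6 [00110]: (((0 OR NOT 1) XOR (0 AND 1)) OR 1) -> 1
  row 7 [00111]: (((0 OR NOT 1) XOR (1 AND 1)) OR 1) -> 1
  row 8 [01000]: (((1 OR NOT 0) XOR (0 AND 0)) OR 0) -> 1
  row 9 [01001]: (((1 OR NOT 0) XOR (1 AND 0)) OR 0) -> 1
  row 10 [01010]: (((1 OR NOT 0) XOR (0 AND 0)) OR 0) -> 1
  row 11 [01011]: (((1 OR NOT 0) XOR (1 AND 0)) OR 0) -> 1
  row 12 [01100]: (((1 OR NOT 1) XOR (0 AND 1)) OR 1) -> 1
  row 13 [01101]: (((1 OR NOT 1) XOR (1 AND 1)) OR 1) -> 1
  row 14 [01110]: (((1 OR NOT 1) XOR (0 AND 1)) OR 1) -> 1
  row 15 [01111]: (((1 OR NOT 1) XOR (1 AND 1)) OR 1) -> 1
  row 16 [10000]: (((0 OR NOT 0) XOR (0 AND 0)) OR 0) -> 1
  row 17 [10001]: (((0 OR NOT 0) XOR (1 AND 0)) OR 0) -> 1
  row 18 [10010]: (((0 OR NOT 0) XOR (0 AND 0)) OR 0) -> 1
  row 19 [10011]: (((0 OR NOT 0) XOR (1 AND 0)) OR 0) -> 1
  row 20 [10100]: (((0 OR NOT 1) XOR (0 AND 1)) OR 1) -> 1
  row 21 [10101]: (((0 OR NOT 1) XOR (1 AND 1)) OR 1) -> 1
  row 22 [10110]: (((0 OR NOT 1) XOR (0 AND 1)) OR 1) -> 1
  row 23 [10111]: (((0 OR NOT 1) XOR (1 AND 1)) OR 1) -> 1
  row 24 [11000]: (((1 OR NOT 0) XOR (0 AND 0)) OR 0) -> 1
  row 25 [11001]: (((1 OR NOT 0) XOR (1 AND 0)) OR 0) -> 1
  row 26 [11010]: (((1 OR NOT 0) XOR (0 AND 0)) OR 0) -> 1
  row 27 [11011]: (((1 OR NOT 0) XOR (1 AND 0)) OR 0) -> 1
  row 28 [11100]: (((1 OR NOT 1) XOR (0 AND 1)) OR 1) -> 1
  row 29 [11101]: (((1 OR NOT 1) XOR (1 AND 1)) OR 1) -> 1
  row 30 [11110]: (((1 OR NOT 1) XOR (0 AND 1)) OR 1) -> 1
  row 31 [11111]: (((1 OR NOT 1) XOR (1 AND 1)) OR 1) -> 1
Full result column, 8 rows per line (x1,x2 fixed per line; x3,x4,x5 runs 000..111 left to right):
  rows 0-7 [x1,x2=00]: 11111111  (ones: 8)
  rows 8-15 [x1,x2=01]: 11111111  (ones: 8)
  rows 16-23 [x1,x2=10]: 11111111  (ones: 8)
  rows 24-31 [x1,x2=11]: 11111111  (ones: 8)
Count of 1-rows = 8+8+8+8 = 32

32


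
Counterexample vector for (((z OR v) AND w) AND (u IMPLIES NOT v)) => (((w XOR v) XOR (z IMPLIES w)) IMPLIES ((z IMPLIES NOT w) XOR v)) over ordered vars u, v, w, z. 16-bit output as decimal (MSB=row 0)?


F1 = (((z OR v) AND w) AND (u IMPLIES NOT v))
F2 = (((w XOR v) XOR (z IMPLIES w)) IMPLIES ((z IMPLIES NOT w) XOR v))
Counterexample to F1=>F2 is where F1=1 and F2=0.
Evaluate each row (bits = u,v,w,z, MSB first):
  row 0 [0000]: F1=0 F2=1 -> F1&~F2 -> 0
  row 1 [0001]: F1=0 F2=1 -> F1&~F2 -> 0
  row 2 [0010]: F1=0 F2=1 -> F1&~F2 -> 0
  row 3 [0011]: F1=1 F2=1 -> F1&~F2 -> 0
  row 4 [0100]: F1=0 F2=1 -> F1&~F2 -> 0
  row 5 [0101]: F1=0 F2=0 -> F1&~F2 -> 0
  row 6 [0110]: F1=1 F2=0 -> F1&~F2 -> 1
  row 7 [0111]: F1=1 F2=1 -> F1&~F2 -> 0
  row 8 [1000]: F1=0 F2=1 -> F1&~F2 -> 0
  row 9 [1001]: F1=0 F2=1 -> F1&~F2 -> 0
  row 10 [1010]: F1=0 F2=1 -> F1&~F2 -> 0
  row 11 [1011]: F1=1 F2=1 -> F1&~F2 -> 0
  row 12 [1100]: F1=0 F2=1 -> F1&~F2 -> 0
  row 13 [1101]: F1=0 F2=0 -> F1&~F2 -> 0
  row 14 [1110]: F1=0 F2=0 -> F1&~F2 -> 0
  row 15 [1111]: F1=0 F2=1 -> F1&~F2 -> 0
Full result column, 4 rows per line (u,v fixed per line; w,z runs 00..11 left to right):
  rows 0-3 [u,v=00]: 0000  = hex 0
  rows 4-7 [u,v=01]: 0010  = hex 2
  rows 8-11 [u,v=10]: 0000  = hex 0
  rows 12-15 [u,v=11]: 0000  = hex 0
Counterexample vector (row 0 .. row 15) = 0000001000000000
Output column grouped in 4s = 0000 0010 0000 0000 = 0x0200
Convert to decimal digit by digit (value = value*16 + digit):
  0 -> 0
  0*16 + 2 = 2
  2*16 + 0 = 32
  32*16 + 0 = 512
Decimal = 512

512
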